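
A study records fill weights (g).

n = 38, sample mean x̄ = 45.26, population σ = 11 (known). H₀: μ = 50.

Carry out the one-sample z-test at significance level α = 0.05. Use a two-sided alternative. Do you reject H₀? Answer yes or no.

SE = σ/√n = 11/√38 = 1.7844
z = (x̄−μ₀)/SE = (45.26−50)/1.7844 = -2.6563
p-value (two-sided) = 0.00790
At α=0.05: p < α → reject H₀

reject H₀: yes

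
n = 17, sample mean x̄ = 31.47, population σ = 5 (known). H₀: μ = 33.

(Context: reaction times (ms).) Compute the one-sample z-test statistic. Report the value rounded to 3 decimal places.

test statistic = -1.262

SE = σ/√n = 5/√17 = 1.2127
z = (x̄−μ₀)/SE = (31.47−33)/1.2127 = -1.2617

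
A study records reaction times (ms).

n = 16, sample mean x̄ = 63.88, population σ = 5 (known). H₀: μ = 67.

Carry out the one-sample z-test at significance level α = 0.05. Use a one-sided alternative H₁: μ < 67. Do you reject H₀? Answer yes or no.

reject H₀: yes

SE = σ/√n = 5/√16 = 1.2500
z = (x̄−μ₀)/SE = (63.88−67)/1.2500 = -2.4960
p-value (one-sided, H₁ less) = 0.00628
At α=0.05: p < α → reject H₀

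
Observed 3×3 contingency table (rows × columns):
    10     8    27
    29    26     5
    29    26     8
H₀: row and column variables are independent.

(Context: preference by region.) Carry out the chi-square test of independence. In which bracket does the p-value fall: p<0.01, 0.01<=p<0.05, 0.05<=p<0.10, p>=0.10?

Row totals [45, 60, 63], col totals [68, 60, 40], n=168
χ² = (10−18.21)²/18.21 + (8−16.07)²/16.07 + (27−10.71)²/10.71 + (29−24.29)²/24.29 + (26−21.43)²/21.43 + (5−14.29)²/14.29 + (29−25.50)²/25.50 + (26−22.50)²/22.50 + (8−15.00)²/15.00 = 44.7300
df = 4
p-value (upper-tail) = 0.00000
→ bracket: p<0.01

p-value bracket: p<0.01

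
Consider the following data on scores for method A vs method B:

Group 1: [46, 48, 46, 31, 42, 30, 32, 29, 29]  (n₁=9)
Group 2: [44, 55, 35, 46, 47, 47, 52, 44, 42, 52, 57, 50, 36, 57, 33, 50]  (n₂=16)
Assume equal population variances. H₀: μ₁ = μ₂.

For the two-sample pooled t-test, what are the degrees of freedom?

df = n₁ + n₂ − 2 = 9 + 16 − 2 = 23

degrees of freedom = 23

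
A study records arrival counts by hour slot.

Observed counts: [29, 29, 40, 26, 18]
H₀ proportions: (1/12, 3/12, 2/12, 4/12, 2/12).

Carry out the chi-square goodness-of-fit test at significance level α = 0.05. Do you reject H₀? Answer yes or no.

reject H₀: yes

n = 142; E_i = n·p_i = [11.83, 35.50, 23.67, 47.33, 23.67]
χ² = (29−11.83)²/11.83 + (29−35.50)²/35.50 + (40−23.67)²/23.67 + (26−47.33)²/47.33 + (18−23.67)²/23.67 = 48.3380
df = 4
p-value (upper-tail) = 0.00000
At α=0.05: p < α → reject H₀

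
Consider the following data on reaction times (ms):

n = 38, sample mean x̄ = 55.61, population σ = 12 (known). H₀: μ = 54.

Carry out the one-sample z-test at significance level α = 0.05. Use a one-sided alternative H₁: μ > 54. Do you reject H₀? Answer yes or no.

SE = σ/√n = 12/√38 = 1.9467
z = (x̄−μ₀)/SE = (55.61−54)/1.9467 = 0.8271
p-value (one-sided, H₁ greater) = 0.20410
At α=0.05: p ≥ α → fail to reject H₀

reject H₀: no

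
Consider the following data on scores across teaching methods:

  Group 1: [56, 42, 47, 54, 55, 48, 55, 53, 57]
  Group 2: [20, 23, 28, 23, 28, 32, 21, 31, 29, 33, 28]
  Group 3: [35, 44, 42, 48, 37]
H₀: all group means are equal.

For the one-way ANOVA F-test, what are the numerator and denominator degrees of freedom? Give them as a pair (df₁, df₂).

k = 3 groups, N = 25 total
df = (k−1, N−k) = (3−1, 25−3) = (2, 22)

degrees of freedom = [2, 22]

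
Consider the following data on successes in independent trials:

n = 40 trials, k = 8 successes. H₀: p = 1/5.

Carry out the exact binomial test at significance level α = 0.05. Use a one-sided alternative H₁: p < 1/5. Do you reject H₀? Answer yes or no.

reject H₀: no

Exact binomial: n=40, k=8, p₀=1/5=0.2000
P(X≤8) from Σ C(n,i)·p₀^i·(1−p₀)^(n−i)
p-value (one-sided, H₁ less) = 0.59313
At α=0.05: p ≥ α → fail to reject H₀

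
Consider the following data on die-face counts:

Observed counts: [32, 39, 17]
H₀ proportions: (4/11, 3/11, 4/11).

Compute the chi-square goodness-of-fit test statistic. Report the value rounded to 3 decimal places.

n = 88; E_i = n·p_i = [32.00, 24.00, 32.00]
χ² = (32−32.00)²/32.00 + (39−24.00)²/24.00 + (17−32.00)²/32.00 = 16.4062
df = 2

test statistic = 16.406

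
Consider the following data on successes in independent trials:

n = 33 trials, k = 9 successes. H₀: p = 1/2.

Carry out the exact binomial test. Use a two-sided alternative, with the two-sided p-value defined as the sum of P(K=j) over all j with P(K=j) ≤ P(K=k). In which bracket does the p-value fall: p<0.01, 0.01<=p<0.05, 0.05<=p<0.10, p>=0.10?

p-value bracket: 0.01<=p<0.05

Exact binomial: n=33, k=9, p₀=1/2=0.5000
P(X=j) = C(n,j)·p₀^j·(1−p₀)^(n−j); p = Σ P(X=j) over j with P(X=j) ≤ P(X=9)
p-value (two-sided) = 0.01353
→ bracket: 0.01<=p<0.05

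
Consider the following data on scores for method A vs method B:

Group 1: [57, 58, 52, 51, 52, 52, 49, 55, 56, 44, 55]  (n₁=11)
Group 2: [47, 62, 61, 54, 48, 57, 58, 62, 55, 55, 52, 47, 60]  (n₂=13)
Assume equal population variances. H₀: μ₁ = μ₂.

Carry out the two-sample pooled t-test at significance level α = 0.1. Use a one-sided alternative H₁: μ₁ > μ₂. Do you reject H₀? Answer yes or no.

x̄₁=52.818, s₁=4.020, n₁=11
x̄₂=55.231, s₂=5.464, n₂=13
s_p² = [10·4.020² + 12·5.464²]/22 = 23.6338
SE = √(s_p²·(1/11+1/13)) = 1.9916
t = (52.818−55.231)/1.9916 = -1.2114
df = 22
p-value (one-sided, H₁ greater) = 0.88070
At α=0.1: p ≥ α → fail to reject H₀

reject H₀: no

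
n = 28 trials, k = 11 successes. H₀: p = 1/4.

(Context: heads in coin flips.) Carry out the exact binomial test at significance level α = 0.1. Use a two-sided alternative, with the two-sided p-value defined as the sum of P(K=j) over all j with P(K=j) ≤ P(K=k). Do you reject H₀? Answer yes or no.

Exact binomial: n=28, k=11, p₀=1/4=0.2500
P(X=j) = C(n,j)·p₀^j·(1−p₀)^(n−j); p = Σ P(X=j) over j with P(X=j) ≤ P(X=11)
p-value (two-sided) = 0.08451
At α=0.1: p < α → reject H₀

reject H₀: yes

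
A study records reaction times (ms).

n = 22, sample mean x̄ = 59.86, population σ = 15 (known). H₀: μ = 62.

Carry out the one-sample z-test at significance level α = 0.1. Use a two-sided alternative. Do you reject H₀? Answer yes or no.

reject H₀: no

SE = σ/√n = 15/√22 = 3.1980
z = (x̄−μ₀)/SE = (59.86−62)/3.1980 = -0.6692
p-value (two-sided) = 0.50339
At α=0.1: p ≥ α → fail to reject H₀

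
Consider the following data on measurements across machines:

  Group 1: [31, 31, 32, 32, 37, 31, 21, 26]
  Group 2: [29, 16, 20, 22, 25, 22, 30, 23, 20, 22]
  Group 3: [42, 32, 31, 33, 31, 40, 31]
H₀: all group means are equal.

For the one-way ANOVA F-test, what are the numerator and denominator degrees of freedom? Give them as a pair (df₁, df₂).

degrees of freedom = [2, 22]

k = 3 groups, N = 25 total
df = (k−1, N−k) = (3−1, 25−3) = (2, 22)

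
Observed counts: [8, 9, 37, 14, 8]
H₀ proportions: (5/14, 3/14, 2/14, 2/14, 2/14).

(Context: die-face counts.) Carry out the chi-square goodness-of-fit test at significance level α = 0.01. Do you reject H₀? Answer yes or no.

reject H₀: yes

n = 76; E_i = n·p_i = [27.14, 16.29, 10.86, 10.86, 10.86]
χ² = (8−27.14)²/27.14 + (9−16.29)²/16.29 + (37−10.86)²/10.86 + (14−10.86)²/10.86 + (8−10.86)²/10.86 = 81.3711
df = 4
p-value (upper-tail) = 0.00000
At α=0.01: p < α → reject H₀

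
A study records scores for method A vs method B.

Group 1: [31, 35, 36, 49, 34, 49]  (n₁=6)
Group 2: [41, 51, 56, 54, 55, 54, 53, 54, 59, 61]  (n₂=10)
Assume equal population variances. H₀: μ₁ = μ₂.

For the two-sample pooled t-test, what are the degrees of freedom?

df = n₁ + n₂ − 2 = 6 + 10 − 2 = 14

degrees of freedom = 14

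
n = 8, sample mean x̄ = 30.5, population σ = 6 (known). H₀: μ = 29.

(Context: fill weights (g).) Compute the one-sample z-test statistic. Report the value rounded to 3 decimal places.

test statistic = 0.707

SE = σ/√n = 6/√8 = 2.1213
z = (x̄−μ₀)/SE = (30.5−29)/2.1213 = 0.7071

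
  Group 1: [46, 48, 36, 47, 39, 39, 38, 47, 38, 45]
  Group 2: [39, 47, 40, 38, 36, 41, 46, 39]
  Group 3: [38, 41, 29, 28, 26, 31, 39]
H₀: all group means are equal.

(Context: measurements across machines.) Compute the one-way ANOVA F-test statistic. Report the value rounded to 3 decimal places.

test statistic = 7.895

Group means [42.30, 40.75, 33.14], grand mean 39.240
SSB = Σnᵢ(x̄ᵢ−x̄)² = 372.103; SSW = ΣΣ(x−x̄ᵢ)² = 518.457
MSB = 372.103/2 = 186.0514; MSW = 518.457/22 = 23.5662
F = MSB/MSW = 7.8948
df = (2, 22)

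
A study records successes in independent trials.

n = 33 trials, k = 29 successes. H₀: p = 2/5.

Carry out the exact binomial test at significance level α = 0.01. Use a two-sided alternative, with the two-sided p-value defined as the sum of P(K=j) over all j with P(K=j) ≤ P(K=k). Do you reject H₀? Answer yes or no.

reject H₀: yes

Exact binomial: n=33, k=29, p₀=2/5=0.4000
P(X=j) = C(n,j)·p₀^j·(1−p₀)^(n−j); p = Σ P(X=j) over j with P(X=j) ≤ P(X=29)
p-value (two-sided) = 0.00000
At α=0.01: p < α → reject H₀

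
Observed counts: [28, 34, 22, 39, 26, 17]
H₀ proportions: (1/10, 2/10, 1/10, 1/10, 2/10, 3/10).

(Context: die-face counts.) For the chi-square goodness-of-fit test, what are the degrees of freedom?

degrees of freedom = 5

df = k − 1 = 6 − 1 = 5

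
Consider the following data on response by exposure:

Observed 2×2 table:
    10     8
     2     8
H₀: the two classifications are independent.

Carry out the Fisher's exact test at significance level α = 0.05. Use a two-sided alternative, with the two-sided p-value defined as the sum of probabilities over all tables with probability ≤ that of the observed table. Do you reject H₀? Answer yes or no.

reject H₀: no

Margins: r₁=18, r₂=10, c₁=12, c₂=16, n=28
p_obs = C(18,10)·C(10,2)/C(28,12); sum pmf over tables with pmf ≤ p_obs
p-value (two-sided) = 0.11439
At α=0.05: p ≥ α → fail to reject H₀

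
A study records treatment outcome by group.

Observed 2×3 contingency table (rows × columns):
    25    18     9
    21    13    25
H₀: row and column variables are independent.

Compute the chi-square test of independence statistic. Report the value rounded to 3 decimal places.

Row totals [52, 59], col totals [46, 31, 34], n=111
χ² = (25−21.55)²/21.55 + (18−14.52)²/14.52 + (9−15.93)²/15.93 + (21−24.45)²/24.45 + (13−16.48)²/16.48 + (25−18.07)²/18.07 = 8.2752
df = 2

test statistic = 8.275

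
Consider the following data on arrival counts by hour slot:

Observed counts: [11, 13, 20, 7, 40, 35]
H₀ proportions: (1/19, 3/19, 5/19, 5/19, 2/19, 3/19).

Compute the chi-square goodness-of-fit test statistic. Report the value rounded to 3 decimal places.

test statistic = 96.491

n = 126; E_i = n·p_i = [6.63, 19.89, 33.16, 33.16, 13.26, 19.89]
χ² = (11−6.63)²/6.63 + (13−19.89)²/19.89 + (20−33.16)²/33.16 + (7−33.16)²/33.16 + (40−13.26)²/13.26 + (35−19.89)²/19.89 = 96.4910
df = 5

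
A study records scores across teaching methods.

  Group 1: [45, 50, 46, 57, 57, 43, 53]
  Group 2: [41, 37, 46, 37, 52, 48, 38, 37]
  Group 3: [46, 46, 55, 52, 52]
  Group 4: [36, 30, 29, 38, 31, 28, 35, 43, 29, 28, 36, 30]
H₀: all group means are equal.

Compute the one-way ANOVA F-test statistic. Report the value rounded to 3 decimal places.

Group means [50.14, 42.00, 50.20, 32.75], grand mean 41.594
SSB = Σnᵢ(x̄ᵢ−x̄)² = 1821.812; SSW = ΣΣ(x−x̄ᵢ)² = 755.907
MSB = 1821.812/3 = 607.2705; MSW = 755.907/28 = 26.9967
F = MSB/MSW = 22.4943
df = (3, 28)

test statistic = 22.494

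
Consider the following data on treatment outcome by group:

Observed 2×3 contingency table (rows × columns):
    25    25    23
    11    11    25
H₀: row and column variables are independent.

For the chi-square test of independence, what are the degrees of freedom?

df = (r−1)(c−1) = (2−1)·(3−1) = 2

degrees of freedom = 2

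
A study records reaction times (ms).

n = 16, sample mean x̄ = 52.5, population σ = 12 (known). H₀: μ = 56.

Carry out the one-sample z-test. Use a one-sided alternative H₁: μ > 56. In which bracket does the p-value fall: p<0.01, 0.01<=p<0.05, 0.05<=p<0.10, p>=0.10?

SE = σ/√n = 12/√16 = 3.0000
z = (x̄−μ₀)/SE = (52.5−56)/3.0000 = -1.1667
p-value (one-sided, H₁ greater) = 0.87833
→ bracket: p>=0.10

p-value bracket: p>=0.10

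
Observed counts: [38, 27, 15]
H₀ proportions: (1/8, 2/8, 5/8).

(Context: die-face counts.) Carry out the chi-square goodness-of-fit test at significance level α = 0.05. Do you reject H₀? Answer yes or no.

reject H₀: yes

n = 80; E_i = n·p_i = [10.00, 20.00, 50.00]
χ² = (38−10.00)²/10.00 + (27−20.00)²/20.00 + (15−50.00)²/50.00 = 105.3500
df = 2
p-value (upper-tail) = 0.00000
At α=0.05: p < α → reject H₀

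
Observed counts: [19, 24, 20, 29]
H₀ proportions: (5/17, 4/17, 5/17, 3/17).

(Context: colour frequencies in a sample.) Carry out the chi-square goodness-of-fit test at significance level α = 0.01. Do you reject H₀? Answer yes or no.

reject H₀: yes

n = 92; E_i = n·p_i = [27.06, 21.65, 27.06, 16.24]
χ² = (19−27.06)²/27.06 + (24−21.65)²/21.65 + (20−27.06)²/27.06 + (29−16.24)²/16.24 = 14.5333
df = 3
p-value (upper-tail) = 0.00226
At α=0.01: p < α → reject H₀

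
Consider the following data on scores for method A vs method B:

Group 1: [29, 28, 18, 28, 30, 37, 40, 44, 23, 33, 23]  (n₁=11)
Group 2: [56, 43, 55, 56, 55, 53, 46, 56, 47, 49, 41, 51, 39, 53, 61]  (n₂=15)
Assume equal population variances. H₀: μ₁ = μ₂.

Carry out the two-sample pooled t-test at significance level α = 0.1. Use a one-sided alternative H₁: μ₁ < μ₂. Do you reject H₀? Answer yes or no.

reject H₀: yes

x̄₁=30.273, s₁=7.773, n₁=11
x̄₂=50.733, s₂=6.364, n₂=15
s_p² = [10·7.773² + 14·6.364²]/24 = 48.7965
SE = √(s_p²·(1/11+1/15)) = 2.7729
t = (30.273−50.733)/2.7729 = -7.3787
df = 24
p-value (one-sided, H₁ less) = 0.00000
At α=0.1: p < α → reject H₀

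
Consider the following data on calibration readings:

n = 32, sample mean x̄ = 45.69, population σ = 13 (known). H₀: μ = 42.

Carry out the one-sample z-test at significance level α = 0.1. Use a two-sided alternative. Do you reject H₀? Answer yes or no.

reject H₀: no

SE = σ/√n = 13/√32 = 2.2981
z = (x̄−μ₀)/SE = (45.69−42)/2.2981 = 1.6057
p-value (two-sided) = 0.10835
At α=0.1: p ≥ α → fail to reject H₀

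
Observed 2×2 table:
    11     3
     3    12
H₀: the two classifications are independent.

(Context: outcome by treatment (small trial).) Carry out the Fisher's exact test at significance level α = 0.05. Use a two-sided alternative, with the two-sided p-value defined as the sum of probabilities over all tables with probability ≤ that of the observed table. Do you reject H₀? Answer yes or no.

Margins: r₁=14, r₂=15, c₁=14, c₂=15, n=29
p_obs = C(14,11)·C(15,3)/C(29,14); sum pmf over tables with pmf ≤ p_obs
p-value (two-sided) = 0.00281
At α=0.05: p < α → reject H₀

reject H₀: yes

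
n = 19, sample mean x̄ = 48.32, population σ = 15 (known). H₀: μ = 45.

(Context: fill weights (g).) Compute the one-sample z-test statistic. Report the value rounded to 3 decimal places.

test statistic = 0.965

SE = σ/√n = 15/√19 = 3.4412
z = (x̄−μ₀)/SE = (48.32−45)/3.4412 = 0.9648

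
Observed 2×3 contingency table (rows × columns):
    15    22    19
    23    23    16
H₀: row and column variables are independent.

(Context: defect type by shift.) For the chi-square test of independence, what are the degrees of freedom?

degrees of freedom = 2

df = (r−1)(c−1) = (2−1)·(3−1) = 2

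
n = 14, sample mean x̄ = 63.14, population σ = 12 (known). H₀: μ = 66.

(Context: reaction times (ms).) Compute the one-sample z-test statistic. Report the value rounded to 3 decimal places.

test statistic = -0.892

SE = σ/√n = 12/√14 = 3.2071
z = (x̄−μ₀)/SE = (63.14−66)/3.2071 = -0.8918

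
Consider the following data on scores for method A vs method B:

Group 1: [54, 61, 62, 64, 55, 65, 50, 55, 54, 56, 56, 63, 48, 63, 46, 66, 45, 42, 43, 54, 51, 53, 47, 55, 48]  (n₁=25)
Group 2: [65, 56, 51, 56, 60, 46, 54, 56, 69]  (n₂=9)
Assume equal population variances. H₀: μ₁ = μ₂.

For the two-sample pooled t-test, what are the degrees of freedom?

df = n₁ + n₂ − 2 = 25 + 9 − 2 = 32

degrees of freedom = 32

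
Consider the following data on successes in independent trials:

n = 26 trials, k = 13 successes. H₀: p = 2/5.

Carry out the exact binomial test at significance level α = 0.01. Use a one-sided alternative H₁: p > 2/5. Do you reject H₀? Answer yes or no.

Exact binomial: n=26, k=13, p₀=2/5=0.4000
P(X≥13) from Σ C(n,i)·p₀^i·(1−p₀)^(n−i)
p-value (one-sided, H₁ greater) = 0.19935
At α=0.01: p ≥ α → fail to reject H₀

reject H₀: no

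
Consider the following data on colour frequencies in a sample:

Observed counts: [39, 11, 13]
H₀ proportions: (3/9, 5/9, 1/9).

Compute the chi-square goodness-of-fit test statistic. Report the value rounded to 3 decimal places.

test statistic = 37.029

n = 63; E_i = n·p_i = [21.00, 35.00, 7.00]
χ² = (39−21.00)²/21.00 + (11−35.00)²/35.00 + (13−7.00)²/7.00 = 37.0286
df = 2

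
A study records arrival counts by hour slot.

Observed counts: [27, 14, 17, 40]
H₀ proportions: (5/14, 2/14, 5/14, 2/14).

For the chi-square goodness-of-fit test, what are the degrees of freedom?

df = k − 1 = 4 − 1 = 3

degrees of freedom = 3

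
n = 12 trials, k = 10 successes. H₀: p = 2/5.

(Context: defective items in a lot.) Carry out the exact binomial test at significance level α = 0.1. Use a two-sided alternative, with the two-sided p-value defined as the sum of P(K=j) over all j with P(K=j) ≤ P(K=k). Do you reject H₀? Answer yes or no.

Exact binomial: n=12, k=10, p₀=2/5=0.4000
P(X=j) = C(n,j)·p₀^j·(1−p₀)^(n−j); p = Σ P(X=j) over j with P(X=j) ≤ P(X=10)
p-value (two-sided) = 0.00499
At α=0.1: p < α → reject H₀

reject H₀: yes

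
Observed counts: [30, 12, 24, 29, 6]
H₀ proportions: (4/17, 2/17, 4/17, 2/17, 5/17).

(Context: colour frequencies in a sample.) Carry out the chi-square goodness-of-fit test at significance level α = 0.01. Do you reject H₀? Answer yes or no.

reject H₀: yes

n = 101; E_i = n·p_i = [23.76, 11.88, 23.76, 11.88, 29.71]
χ² = (30−23.76)²/23.76 + (12−11.88)²/11.88 + (24−23.76)²/23.76 + (29−11.88)²/11.88 + (6−29.71)²/29.71 = 45.2168
df = 4
p-value (upper-tail) = 0.00000
At α=0.01: p < α → reject H₀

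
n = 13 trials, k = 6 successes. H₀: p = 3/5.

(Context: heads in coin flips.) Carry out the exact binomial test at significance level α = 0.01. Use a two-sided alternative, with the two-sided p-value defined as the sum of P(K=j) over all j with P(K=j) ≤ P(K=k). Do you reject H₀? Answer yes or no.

Exact binomial: n=13, k=6, p₀=3/5=0.6000
P(X=j) = C(n,j)·p₀^j·(1−p₀)^(n−j); p = Σ P(X=j) over j with P(X=j) ≤ P(X=6)
p-value (two-sided) = 0.39742
At α=0.01: p ≥ α → fail to reject H₀

reject H₀: no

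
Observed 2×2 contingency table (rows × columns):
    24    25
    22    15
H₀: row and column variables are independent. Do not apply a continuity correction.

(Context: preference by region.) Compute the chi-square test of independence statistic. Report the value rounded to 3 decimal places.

test statistic = 0.931

Row totals [49, 37], col totals [46, 40], n=86
χ² = (24−26.21)²/26.21 + (25−22.79)²/22.79 + (22−19.79)²/19.79 + (15−17.21)²/17.21 = 0.9307
df = 1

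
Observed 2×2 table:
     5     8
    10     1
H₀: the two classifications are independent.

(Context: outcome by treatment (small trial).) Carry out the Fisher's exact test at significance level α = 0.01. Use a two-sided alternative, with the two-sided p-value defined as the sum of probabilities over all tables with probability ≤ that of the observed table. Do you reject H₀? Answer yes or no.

reject H₀: no

Margins: r₁=13, r₂=11, c₁=15, c₂=9, n=24
p_obs = C(13,5)·C(11,10)/C(24,15); sum pmf over tables with pmf ≤ p_obs
p-value (two-sided) = 0.01306
At α=0.01: p ≥ α → fail to reject H₀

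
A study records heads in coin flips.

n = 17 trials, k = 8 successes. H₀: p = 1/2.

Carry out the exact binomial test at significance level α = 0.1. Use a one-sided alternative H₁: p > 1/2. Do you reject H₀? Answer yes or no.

Exact binomial: n=17, k=8, p₀=1/2=0.5000
P(X≥8) from Σ C(n,i)·p₀^i·(1−p₀)^(n−i)
p-value (one-sided, H₁ greater) = 0.68547
At α=0.1: p ≥ α → fail to reject H₀

reject H₀: no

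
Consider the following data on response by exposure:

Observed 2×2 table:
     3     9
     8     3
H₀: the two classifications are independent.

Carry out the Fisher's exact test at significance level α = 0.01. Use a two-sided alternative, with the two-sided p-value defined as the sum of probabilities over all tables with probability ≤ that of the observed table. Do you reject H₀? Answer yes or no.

Margins: r₁=12, r₂=11, c₁=11, c₂=12, n=23
p_obs = C(12,3)·C(11,8)/C(23,11); sum pmf over tables with pmf ≤ p_obs
p-value (two-sided) = 0.03913
At α=0.01: p ≥ α → fail to reject H₀

reject H₀: no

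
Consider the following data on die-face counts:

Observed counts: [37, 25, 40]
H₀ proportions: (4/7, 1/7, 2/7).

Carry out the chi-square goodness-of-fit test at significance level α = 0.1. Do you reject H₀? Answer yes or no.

reject H₀: yes

n = 102; E_i = n·p_i = [58.29, 14.57, 29.14]
χ² = (37−58.29)²/58.29 + (25−14.57)²/14.57 + (40−29.14)²/29.14 = 19.2819
df = 2
p-value (upper-tail) = 0.00007
At α=0.1: p < α → reject H₀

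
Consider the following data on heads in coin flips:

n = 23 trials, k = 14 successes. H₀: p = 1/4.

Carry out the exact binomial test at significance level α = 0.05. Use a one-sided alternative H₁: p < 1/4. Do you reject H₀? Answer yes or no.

reject H₀: no

Exact binomial: n=23, k=14, p₀=1/4=0.2500
P(X≤14) from Σ C(n,i)·p₀^i·(1−p₀)^(n−i)
p-value (one-sided, H₁ less) = 0.99995
At α=0.05: p ≥ α → fail to reject H₀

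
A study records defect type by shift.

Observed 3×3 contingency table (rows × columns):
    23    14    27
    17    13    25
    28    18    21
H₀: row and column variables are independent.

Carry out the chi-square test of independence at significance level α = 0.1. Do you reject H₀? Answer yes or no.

Row totals [64, 55, 67], col totals [68, 45, 73], n=186
χ² = (23−23.40)²/23.40 + (14−15.48)²/15.48 + (27−25.12)²/25.12 + (17−20.11)²/20.11 + (13−13.31)²/13.31 + (25−21.59)²/21.59 + (28−24.49)²/24.49 + (18−16.21)²/16.21 + (21−26.30)²/26.30 = 3.0831
df = 4
p-value (upper-tail) = 0.54402
At α=0.1: p ≥ α → fail to reject H₀

reject H₀: no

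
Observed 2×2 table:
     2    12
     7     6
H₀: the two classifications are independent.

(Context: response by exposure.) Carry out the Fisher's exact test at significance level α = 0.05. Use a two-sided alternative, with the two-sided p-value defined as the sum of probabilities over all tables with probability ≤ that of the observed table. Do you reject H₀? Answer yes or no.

Margins: r₁=14, r₂=13, c₁=9, c₂=18, n=27
p_obs = C(14,2)·C(13,7)/C(27,9); sum pmf over tables with pmf ≤ p_obs
p-value (two-sided) = 0.04607
At α=0.05: p < α → reject H₀

reject H₀: yes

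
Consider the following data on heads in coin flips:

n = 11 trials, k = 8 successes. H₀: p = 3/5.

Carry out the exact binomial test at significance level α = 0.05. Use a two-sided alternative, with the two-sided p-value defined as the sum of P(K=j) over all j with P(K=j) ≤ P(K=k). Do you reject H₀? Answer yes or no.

Exact binomial: n=11, k=8, p₀=3/5=0.6000
P(X=j) = C(n,j)·p₀^j·(1−p₀)^(n−j); p = Σ P(X=j) over j with P(X=j) ≤ P(X=8)
p-value (two-sided) = 0.54279
At α=0.05: p ≥ α → fail to reject H₀

reject H₀: no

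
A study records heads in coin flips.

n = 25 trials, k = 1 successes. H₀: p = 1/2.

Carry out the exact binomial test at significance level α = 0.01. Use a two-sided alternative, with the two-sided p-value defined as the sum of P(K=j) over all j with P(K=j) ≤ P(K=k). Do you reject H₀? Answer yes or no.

Exact binomial: n=25, k=1, p₀=1/2=0.5000
P(X=j) = C(n,j)·p₀^j·(1−p₀)^(n−j); p = Σ P(X=j) over j with P(X=j) ≤ P(X=1)
p-value (two-sided) = 0.00000
At α=0.01: p < α → reject H₀

reject H₀: yes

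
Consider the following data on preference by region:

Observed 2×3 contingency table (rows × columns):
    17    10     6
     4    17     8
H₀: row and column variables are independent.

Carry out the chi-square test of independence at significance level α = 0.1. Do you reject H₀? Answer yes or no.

reject H₀: yes

Row totals [33, 29], col totals [21, 27, 14], n=62
χ² = (17−11.18)²/11.18 + (10−14.37)²/14.37 + (6−7.45)²/7.45 + (4−9.82)²/9.82 + (17−12.63)²/12.63 + (8−6.55)²/6.55 = 9.9314
df = 2
p-value (upper-tail) = 0.00697
At α=0.1: p < α → reject H₀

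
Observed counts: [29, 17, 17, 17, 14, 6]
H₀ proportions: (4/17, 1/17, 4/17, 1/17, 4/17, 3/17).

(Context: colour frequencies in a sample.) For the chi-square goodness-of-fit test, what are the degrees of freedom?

df = k − 1 = 6 − 1 = 5

degrees of freedom = 5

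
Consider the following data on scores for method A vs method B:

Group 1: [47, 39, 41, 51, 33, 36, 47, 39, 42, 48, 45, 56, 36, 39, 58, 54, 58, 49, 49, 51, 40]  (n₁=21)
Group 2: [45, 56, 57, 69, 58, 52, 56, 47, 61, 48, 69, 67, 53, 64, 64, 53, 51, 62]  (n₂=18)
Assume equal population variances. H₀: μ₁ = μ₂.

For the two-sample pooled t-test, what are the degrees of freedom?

degrees of freedom = 37

df = n₁ + n₂ − 2 = 21 + 18 − 2 = 37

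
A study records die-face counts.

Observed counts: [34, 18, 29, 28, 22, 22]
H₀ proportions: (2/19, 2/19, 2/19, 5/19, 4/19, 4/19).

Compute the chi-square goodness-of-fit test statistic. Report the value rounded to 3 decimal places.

test statistic = 40.639

n = 153; E_i = n·p_i = [16.11, 16.11, 16.11, 40.26, 32.21, 32.21]
χ² = (34−16.11)²/16.11 + (18−16.11)²/16.11 + (29−16.11)²/16.11 + (28−40.26)²/40.26 + (22−32.21)²/32.21 + (22−32.21)²/32.21 = 40.6386
df = 5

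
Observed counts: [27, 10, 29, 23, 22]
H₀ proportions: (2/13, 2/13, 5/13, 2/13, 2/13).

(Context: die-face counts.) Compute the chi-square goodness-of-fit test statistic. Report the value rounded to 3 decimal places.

n = 111; E_i = n·p_i = [17.08, 17.08, 42.69, 17.08, 17.08]
χ² = (27−17.08)²/17.08 + (10−17.08)²/17.08 + (29−42.69)²/42.69 + (23−17.08)²/17.08 + (22−17.08)²/17.08 = 16.5640
df = 4

test statistic = 16.564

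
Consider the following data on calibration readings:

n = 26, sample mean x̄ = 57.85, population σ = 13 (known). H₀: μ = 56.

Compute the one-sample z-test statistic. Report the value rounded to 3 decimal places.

SE = σ/√n = 13/√26 = 2.5495
z = (x̄−μ₀)/SE = (57.85−56)/2.5495 = 0.7256

test statistic = 0.726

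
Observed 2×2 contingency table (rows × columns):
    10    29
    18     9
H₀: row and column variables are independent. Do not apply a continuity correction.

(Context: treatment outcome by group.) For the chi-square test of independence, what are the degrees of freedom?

degrees of freedom = 1

df = (r−1)(c−1) = (2−1)·(2−1) = 1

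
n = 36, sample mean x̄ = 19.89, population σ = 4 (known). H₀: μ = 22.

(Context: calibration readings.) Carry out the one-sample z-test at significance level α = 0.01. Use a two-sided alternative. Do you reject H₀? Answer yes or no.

reject H₀: yes

SE = σ/√n = 4/√36 = 0.6667
z = (x̄−μ₀)/SE = (19.89−22)/0.6667 = -3.1650
p-value (two-sided) = 0.00155
At α=0.01: p < α → reject H₀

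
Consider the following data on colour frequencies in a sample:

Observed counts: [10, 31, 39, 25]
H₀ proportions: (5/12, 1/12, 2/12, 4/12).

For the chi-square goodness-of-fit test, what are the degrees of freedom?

degrees of freedom = 3

df = k − 1 = 4 − 1 = 3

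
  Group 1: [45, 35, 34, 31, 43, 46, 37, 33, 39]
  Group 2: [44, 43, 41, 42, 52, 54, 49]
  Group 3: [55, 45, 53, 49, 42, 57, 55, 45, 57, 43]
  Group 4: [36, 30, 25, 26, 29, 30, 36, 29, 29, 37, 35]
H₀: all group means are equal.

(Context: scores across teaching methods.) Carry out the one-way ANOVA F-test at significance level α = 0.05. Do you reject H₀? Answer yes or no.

reject H₀: yes

Group means [38.11, 46.43, 50.10, 31.09], grand mean 40.838
SSB = Σnᵢ(x̄ᵢ−x̄)² = 2188.615; SSW = ΣΣ(x−x̄ᵢ)² = 898.412
MSB = 2188.615/3 = 729.5383; MSW = 898.412/33 = 27.2246
F = MSB/MSW = 26.7970
df = (3, 33)
p-value (upper-tail) = 0.00000
At α=0.05: p < α → reject H₀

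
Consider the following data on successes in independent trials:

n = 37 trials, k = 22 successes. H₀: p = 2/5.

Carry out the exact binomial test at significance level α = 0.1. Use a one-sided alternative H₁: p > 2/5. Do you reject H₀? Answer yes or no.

Exact binomial: n=37, k=22, p₀=2/5=0.4000
P(X≥22) from Σ C(n,i)·p₀^i·(1−p₀)^(n−i)
p-value (one-sided, H₁ greater) = 0.01307
At α=0.1: p < α → reject H₀

reject H₀: yes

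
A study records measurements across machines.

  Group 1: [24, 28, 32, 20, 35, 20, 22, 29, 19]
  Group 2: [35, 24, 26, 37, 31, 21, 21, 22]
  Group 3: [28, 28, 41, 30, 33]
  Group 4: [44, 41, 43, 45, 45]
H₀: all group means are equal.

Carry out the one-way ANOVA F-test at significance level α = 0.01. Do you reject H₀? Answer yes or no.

reject H₀: yes

Group means [25.44, 27.12, 32.00, 43.60], grand mean 30.519
SSB = Σnᵢ(x̄ᵢ−x̄)² = 1190.444; SSW = ΣΣ(x−x̄ᵢ)² = 684.297
MSB = 1190.444/3 = 396.8145; MSW = 684.297/23 = 29.7521
F = MSB/MSW = 13.3374
df = (3, 23)
p-value (upper-tail) = 0.00003
At α=0.01: p < α → reject H₀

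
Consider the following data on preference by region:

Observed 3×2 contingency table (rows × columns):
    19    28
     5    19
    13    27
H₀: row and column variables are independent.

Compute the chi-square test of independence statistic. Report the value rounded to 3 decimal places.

Row totals [47, 24, 40], col totals [37, 74], n=111
χ² = (19−15.67)²/15.67 + (28−31.33)²/31.33 + (5−8.00)²/8.00 + (19−16.00)²/16.00 + (13−13.33)²/13.33 + (27−26.67)²/26.67 = 2.7638
df = 2

test statistic = 2.764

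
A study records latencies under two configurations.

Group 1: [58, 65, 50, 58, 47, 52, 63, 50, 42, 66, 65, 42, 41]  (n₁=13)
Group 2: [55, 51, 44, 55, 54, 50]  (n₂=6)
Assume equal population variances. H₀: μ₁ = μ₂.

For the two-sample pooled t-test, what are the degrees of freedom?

df = n₁ + n₂ − 2 = 13 + 6 − 2 = 17

degrees of freedom = 17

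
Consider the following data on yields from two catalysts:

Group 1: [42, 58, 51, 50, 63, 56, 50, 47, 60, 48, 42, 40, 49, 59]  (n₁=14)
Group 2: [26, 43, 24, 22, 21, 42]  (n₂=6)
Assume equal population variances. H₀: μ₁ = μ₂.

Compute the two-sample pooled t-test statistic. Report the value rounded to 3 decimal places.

test statistic = 5.404

x̄₁=51.071, s₁=7.216, n₁=14
x̄₂=29.667, s₂=10.093, n₂=6
s_p² = [13·7.216² + 5·10.093²]/18 = 65.9034
SE = √(s_p²·(1/14+1/6)) = 3.9612
t = (51.071−29.667)/3.9612 = 5.4036
df = 18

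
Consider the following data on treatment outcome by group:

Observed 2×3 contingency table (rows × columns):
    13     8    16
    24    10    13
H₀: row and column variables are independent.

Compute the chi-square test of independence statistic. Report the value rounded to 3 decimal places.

Row totals [37, 47], col totals [37, 18, 29], n=84
χ² = (13−16.30)²/16.30 + (8−7.93)²/7.93 + (16−12.77)²/12.77 + (24−20.70)²/20.70 + (10−10.07)²/10.07 + (13−16.23)²/16.23 = 2.6499
df = 2

test statistic = 2.650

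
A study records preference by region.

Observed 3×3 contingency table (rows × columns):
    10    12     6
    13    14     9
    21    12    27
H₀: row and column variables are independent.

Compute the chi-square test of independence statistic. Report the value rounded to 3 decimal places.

test statistic = 8.698

Row totals [28, 36, 60], col totals [44, 38, 42], n=124
χ² = (10−9.94)²/9.94 + (12−8.58)²/8.58 + (6−9.48)²/9.48 + (13−12.77)²/12.77 + (14−11.03)²/11.03 + (9−12.19)²/12.19 + (21−21.29)²/21.29 + (12−18.39)²/18.39 + (27−20.32)²/20.32 = 8.6982
df = 4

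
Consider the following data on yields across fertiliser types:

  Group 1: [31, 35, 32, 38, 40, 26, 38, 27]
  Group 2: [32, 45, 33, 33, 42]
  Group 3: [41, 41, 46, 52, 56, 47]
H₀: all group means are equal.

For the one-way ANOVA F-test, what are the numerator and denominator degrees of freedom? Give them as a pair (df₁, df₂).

k = 3 groups, N = 19 total
df = (k−1, N−k) = (3−1, 19−3) = (2, 16)

degrees of freedom = [2, 16]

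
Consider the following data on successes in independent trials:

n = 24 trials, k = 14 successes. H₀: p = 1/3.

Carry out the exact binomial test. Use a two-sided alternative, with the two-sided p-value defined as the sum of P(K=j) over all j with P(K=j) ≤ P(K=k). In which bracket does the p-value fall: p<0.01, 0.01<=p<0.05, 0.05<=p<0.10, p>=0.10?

p-value bracket: 0.01<=p<0.05

Exact binomial: n=24, k=14, p₀=1/3=0.3333
P(X=j) = C(n,j)·p₀^j·(1−p₀)^(n−j); p = Σ P(X=j) over j with P(X=j) ≤ P(X=14)
p-value (two-sided) = 0.01521
→ bracket: 0.01<=p<0.05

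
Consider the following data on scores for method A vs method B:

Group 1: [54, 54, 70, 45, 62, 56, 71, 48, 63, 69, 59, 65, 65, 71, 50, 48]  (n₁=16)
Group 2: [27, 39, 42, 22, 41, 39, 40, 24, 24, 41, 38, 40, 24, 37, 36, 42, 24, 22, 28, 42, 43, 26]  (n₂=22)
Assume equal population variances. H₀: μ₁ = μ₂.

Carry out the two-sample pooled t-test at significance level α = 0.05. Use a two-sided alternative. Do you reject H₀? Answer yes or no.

reject H₀: yes

x̄₁=59.375, s₁=8.876, n₁=16
x̄₂=33.682, s₂=8.038, n₂=22
s_p² = [15·8.876² + 21·8.038²]/36 = 70.5145
SE = √(s_p²·(1/16+1/22)) = 2.7591
t = (59.375−33.682)/2.7591 = 9.3123
df = 36
p-value (two-sided) = 0.00000
At α=0.05: p < α → reject H₀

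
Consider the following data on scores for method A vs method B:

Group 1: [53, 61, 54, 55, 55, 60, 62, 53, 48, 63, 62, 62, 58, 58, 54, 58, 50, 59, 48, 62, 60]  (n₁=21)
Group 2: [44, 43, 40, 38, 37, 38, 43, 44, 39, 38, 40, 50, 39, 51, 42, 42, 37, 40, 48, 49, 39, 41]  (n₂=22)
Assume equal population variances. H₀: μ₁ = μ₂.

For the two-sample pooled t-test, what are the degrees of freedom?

df = n₁ + n₂ − 2 = 21 + 22 − 2 = 41

degrees of freedom = 41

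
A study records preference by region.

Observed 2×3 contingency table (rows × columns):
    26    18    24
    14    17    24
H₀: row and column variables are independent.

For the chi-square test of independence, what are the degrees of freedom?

df = (r−1)(c−1) = (2−1)·(3−1) = 2

degrees of freedom = 2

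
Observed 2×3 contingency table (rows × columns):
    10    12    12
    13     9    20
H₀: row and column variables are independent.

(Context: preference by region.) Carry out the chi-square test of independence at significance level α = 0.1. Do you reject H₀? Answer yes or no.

reject H₀: no

Row totals [34, 42], col totals [23, 21, 32], n=76
χ² = (10−10.29)²/10.29 + (12−9.39)²/9.39 + (12−14.32)²/14.32 + (13−12.71)²/12.71 + (9−11.61)²/11.61 + (20−17.68)²/17.68 = 1.9999
df = 2
p-value (upper-tail) = 0.36789
At α=0.1: p ≥ α → fail to reject H₀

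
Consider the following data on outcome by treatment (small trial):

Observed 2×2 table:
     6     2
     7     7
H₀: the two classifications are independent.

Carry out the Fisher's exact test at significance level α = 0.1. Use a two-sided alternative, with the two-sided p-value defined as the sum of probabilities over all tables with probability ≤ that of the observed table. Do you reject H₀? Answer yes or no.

Margins: r₁=8, r₂=14, c₁=13, c₂=9, n=22
p_obs = C(8,6)·C(14,7)/C(22,13); sum pmf over tables with pmf ≤ p_obs
p-value (two-sided) = 0.38019
At α=0.1: p ≥ α → fail to reject H₀

reject H₀: no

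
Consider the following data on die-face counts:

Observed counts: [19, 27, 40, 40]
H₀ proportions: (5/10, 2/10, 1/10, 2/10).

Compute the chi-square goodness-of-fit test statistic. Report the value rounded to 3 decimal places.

n = 126; E_i = n·p_i = [63.00, 25.20, 12.60, 25.20]
χ² = (19−63.00)²/63.00 + (27−25.20)²/25.20 + (40−12.60)²/12.60 + (40−25.20)²/25.20 = 99.1349
df = 3

test statistic = 99.135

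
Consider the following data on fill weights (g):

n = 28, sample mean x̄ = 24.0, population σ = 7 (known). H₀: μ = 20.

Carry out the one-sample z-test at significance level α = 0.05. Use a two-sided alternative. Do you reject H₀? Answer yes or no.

reject H₀: yes

SE = σ/√n = 7/√28 = 1.3229
z = (x̄−μ₀)/SE = (24.0−20)/1.3229 = 3.0237
p-value (two-sided) = 0.00250
At α=0.05: p < α → reject H₀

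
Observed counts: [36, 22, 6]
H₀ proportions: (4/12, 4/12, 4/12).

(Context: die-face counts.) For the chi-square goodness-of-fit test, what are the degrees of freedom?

degrees of freedom = 2

df = k − 1 = 3 − 1 = 2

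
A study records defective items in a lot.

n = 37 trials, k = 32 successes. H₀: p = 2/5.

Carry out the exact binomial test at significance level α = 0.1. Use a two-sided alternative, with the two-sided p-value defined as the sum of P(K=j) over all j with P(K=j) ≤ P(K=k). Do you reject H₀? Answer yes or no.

Exact binomial: n=37, k=32, p₀=2/5=0.4000
P(X=j) = C(n,j)·p₀^j·(1−p₀)^(n−j); p = Σ P(X=j) over j with P(X=j) ≤ P(X=32)
p-value (two-sided) = 0.00000
At α=0.1: p < α → reject H₀

reject H₀: yes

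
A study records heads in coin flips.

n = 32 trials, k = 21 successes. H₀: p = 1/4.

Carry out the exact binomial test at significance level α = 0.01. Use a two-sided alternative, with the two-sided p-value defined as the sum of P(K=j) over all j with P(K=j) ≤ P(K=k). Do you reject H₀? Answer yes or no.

reject H₀: yes

Exact binomial: n=32, k=21, p₀=1/4=0.2500
P(X=j) = C(n,j)·p₀^j·(1−p₀)^(n−j); p = Σ P(X=j) over j with P(X=j) ≤ P(X=21)
p-value (two-sided) = 0.00000
At α=0.01: p < α → reject H₀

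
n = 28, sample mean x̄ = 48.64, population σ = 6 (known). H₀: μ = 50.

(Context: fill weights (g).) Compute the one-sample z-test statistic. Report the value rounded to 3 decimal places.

SE = σ/√n = 6/√28 = 1.1339
z = (x̄−μ₀)/SE = (48.64−50)/1.1339 = -1.1994

test statistic = -1.199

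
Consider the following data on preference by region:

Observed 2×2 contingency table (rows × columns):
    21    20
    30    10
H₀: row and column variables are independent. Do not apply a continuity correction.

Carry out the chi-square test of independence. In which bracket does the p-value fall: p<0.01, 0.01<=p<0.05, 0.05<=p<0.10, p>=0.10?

Row totals [41, 40], col totals [51, 30], n=81
χ² = (21−25.81)²/25.81 + (20−15.19)²/15.19 + (30−25.19)²/25.19 + (10−14.81)²/14.81 = 4.9100
df = 1
p-value (upper-tail) = 0.02670
→ bracket: 0.01<=p<0.05

p-value bracket: 0.01<=p<0.05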